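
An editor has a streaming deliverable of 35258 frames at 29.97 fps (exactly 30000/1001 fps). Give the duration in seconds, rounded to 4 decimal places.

1176.4419 seconds

Running time = 35258 × 1001/30000 = 17646629/15000 s ≈ 1176.4419 s.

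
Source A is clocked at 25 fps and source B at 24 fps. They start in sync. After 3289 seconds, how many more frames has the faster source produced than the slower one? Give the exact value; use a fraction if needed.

A emits 25 × 3289 = 82225 frames; B emits 24 × 3289 = 78936.
Difference = 3289 frames; B is behind A.

3289 frames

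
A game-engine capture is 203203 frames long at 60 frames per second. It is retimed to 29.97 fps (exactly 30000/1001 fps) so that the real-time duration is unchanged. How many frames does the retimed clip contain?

101500 frames

Target frames = source frames × (target rate / source rate) = 203203 × (30000/1001)/(60) = 203203 × 500/1001 = 101500.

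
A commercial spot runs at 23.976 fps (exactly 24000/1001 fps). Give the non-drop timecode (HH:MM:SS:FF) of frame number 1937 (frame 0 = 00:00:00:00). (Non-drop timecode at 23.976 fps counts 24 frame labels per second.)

1937 ÷ 24 = 80 full seconds, remainder 17 frames.
80 s = 0 h 1 min 20 s.
Timecode: 00:01:20:17.

00:01:20:17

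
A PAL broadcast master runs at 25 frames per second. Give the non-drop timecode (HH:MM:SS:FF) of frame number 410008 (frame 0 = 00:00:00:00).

410008 ÷ 25 = 16400 full seconds, remainder 8 frames.
16400 s = 4 h 33 min 20 s.
Timecode: 04:33:20:08.

04:33:20:08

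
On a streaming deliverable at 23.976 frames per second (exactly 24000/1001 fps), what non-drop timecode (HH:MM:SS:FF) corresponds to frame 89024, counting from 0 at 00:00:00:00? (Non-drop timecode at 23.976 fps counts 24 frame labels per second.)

89024 ÷ 24 = 3709 full seconds, remainder 8 frames.
3709 s = 1 h 1 min 49 s.
Timecode: 01:01:49:08.

01:01:49:08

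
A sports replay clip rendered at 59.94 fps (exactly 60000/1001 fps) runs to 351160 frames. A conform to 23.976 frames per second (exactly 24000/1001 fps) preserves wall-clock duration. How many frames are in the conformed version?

Target frames = source frames × (target rate / source rate) = 351160 × (24000/1001)/(60000/1001) = 351160 × 2/5 = 140464.

140464 frames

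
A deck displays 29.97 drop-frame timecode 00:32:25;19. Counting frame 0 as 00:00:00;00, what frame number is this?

58311

As if non-drop at 30 labels/s: (0 × 3600 + 32 × 60 + 25) × 30 + 19 = 58369.
Minute boundaries passed: 32; those not divisible by 10: 32 − 3 = 29; dropped labels = 2 × 29 = 58.
Actual frame index = 58369 − 58 = 58311.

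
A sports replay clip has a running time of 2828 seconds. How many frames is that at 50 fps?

Frames = 2828 × 50 = 141400.

141400 frames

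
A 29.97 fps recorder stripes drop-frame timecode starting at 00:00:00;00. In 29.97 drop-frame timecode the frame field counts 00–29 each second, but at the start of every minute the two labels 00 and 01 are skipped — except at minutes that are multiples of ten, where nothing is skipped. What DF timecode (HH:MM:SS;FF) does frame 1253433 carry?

Ten DF minutes hold 17982 frames, so frame 1253433 lies in block 69 (frames 1240758–1258739) with 12675 frames into that block.
The block's first minute is 1800 frames and the rest 1798 each; 12675 frames reaches minute 7, so 69 × 18 + 7 × 2 = 1256 labels have been skipped so far.
Adding those back, label number 1253433 + 1256 = 1254689 at 30 labels/s is 41822 s + 29 f = 11 h 37 min 2 s frame 29, i.e. 11:37:02;29.

11:37:02;29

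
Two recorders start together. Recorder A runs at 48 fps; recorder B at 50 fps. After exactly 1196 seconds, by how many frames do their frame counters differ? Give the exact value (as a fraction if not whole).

A emits 48 × 1196 = 57408 frames; B emits 50 × 1196 = 59800.
Difference = 2392 frames; B is ahead of A.

2392 frames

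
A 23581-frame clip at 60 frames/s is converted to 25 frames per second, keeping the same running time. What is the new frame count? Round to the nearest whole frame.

9825 frames

Frames at target rate = 23581 × (25) / (60) = 117905/12 ≈ 9825.417.
Nearest whole frame: 9825.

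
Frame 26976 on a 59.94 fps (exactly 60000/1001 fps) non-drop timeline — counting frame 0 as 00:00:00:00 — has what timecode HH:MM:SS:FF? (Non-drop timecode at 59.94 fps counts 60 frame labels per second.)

26976 ÷ 60 = 449 full seconds, remainder 36 frames.
449 s = 0 h 7 min 29 s.
Timecode: 00:07:29:36.

00:07:29:36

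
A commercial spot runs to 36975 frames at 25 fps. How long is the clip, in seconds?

Running time = 36975 / (25) = 1479 s.

1479 seconds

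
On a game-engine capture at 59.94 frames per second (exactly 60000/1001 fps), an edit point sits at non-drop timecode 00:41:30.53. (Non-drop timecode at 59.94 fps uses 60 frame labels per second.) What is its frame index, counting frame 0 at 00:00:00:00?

frame 149453

Total seconds to the label: (0 × 3600 + 41 × 60 + 30) = 2490.
Frame index = 2490 × 60 + 53 = 149453.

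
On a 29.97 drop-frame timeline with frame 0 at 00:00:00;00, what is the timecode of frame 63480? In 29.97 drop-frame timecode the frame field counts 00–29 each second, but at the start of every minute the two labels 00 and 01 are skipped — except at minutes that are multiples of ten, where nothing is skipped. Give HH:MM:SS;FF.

Each 10-minute DF block holds 10 × 60 × 30 − 9 × 2 = 17982 frames. 63480 ÷ 17982 → 3 full blocks, remainder 9534.
Within the partial block the first minute is 1800 frames and each further minute 1798, so 5 further minute boundaries passed. Total skipped labels = 18 × 3 + 2 × 5 = 64.
Non-drop label index = 63480 + 64 = 63544; at 30 labels/s that is 00:35:18:04, i.e. DF 00:35:18;04.

00:35:18;04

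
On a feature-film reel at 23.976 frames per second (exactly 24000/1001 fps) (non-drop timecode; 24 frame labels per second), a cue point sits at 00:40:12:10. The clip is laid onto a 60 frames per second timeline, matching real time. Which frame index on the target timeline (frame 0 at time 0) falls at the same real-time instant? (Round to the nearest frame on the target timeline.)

frame 144890

Source frame index: (0×3600 + 40×60 + 12) × 24 + 10 = 57898.
Real time: 57898 / (24000/1001) = 28977949/12000 s.
Target frame: (28977949/12000) × (60) = 28977949/200 ≈ 144889.745 → 144890.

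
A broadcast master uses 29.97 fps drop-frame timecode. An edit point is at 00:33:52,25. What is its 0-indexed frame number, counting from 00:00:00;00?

60925

Complete 10-minute blocks: 3, each 17982 frames → 53946.
Remaining 3 whole minutes in the current block: 1800 + 2 × 1798 = 5396 frames.
Within the current minute: 52 × 30 + 25 − 2 = 1583 (labels ;00/;01 skipped at this minute). Total = 53946 + 5396 + 1583 = 60925.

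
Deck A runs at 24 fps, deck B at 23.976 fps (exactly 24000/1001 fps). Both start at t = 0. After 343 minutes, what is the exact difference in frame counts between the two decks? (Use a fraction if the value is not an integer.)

70560/143 frames

343 min = 20580 s.
A emits 24 × 20580 = 493920 frames; B emits 24000/1001 × 20580 = 70560000/143.
Difference = 70560/143 frames (≈ 493.4266); B is behind A.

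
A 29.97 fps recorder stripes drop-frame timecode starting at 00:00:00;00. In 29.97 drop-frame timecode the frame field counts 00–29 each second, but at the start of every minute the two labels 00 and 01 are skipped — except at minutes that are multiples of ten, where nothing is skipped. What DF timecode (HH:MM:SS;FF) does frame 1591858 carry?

14:45:15;02

Ten DF minutes hold 17982 frames, so frame 1591858 lies in block 88 (frames 1582416–1600397) with 9442 frames into that block.
The block's first minute is 1800 frames and the rest 1798 each; 9442 frames reaches minute 5, so 88 × 18 + 5 × 2 = 1594 labels have been skipped so far.
Adding those back, label number 1591858 + 1594 = 1593452 at 30 labels/s is 53115 s + 2 f = 14 h 45 min 15 s frame 2, i.e. 14:45:15;02.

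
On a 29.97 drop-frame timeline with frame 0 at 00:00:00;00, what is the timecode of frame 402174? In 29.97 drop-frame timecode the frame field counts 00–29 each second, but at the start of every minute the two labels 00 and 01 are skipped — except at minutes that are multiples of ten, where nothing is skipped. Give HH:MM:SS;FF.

Each 10-minute DF block holds 10 × 60 × 30 − 9 × 2 = 17982 frames. 402174 ÷ 17982 → 22 full blocks, remainder 6570.
Within the partial block the first minute is 1800 frames and each further minute 1798, so 3 further minute boundaries passed. Total skipped labels = 18 × 22 + 2 × 3 = 402.
Non-drop label index = 402174 + 402 = 402576; at 30 labels/s that is 03:43:39:06, i.e. DF 03:43:39;06.

03:43:39;06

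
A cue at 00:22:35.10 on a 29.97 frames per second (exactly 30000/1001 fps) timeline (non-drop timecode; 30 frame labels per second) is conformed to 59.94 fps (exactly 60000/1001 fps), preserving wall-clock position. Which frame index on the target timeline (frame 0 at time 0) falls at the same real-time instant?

frame 81320

Source frame index: (0×3600 + 22×60 + 35) × 30 + 10 = 40660.
Real time: 40660 / (30000/1001) = 2035033/1500 s.
Target frame: (2035033/1500) × (60000/1001) = 81320.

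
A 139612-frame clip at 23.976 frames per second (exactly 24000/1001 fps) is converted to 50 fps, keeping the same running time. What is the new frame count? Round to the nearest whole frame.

291149 frames

Frames at target rate = 139612 × (50) / (24000/1001) = 34937903/120 ≈ 291149.192.
Nearest whole frame: 291149.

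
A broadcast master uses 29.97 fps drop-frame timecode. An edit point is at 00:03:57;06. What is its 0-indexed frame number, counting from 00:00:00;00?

7110

Complete 10-minute blocks: 0, each 17982 frames → 0.
Remaining 3 whole minutes in the current block: 1800 + 2 × 1798 = 5396 frames.
Within the current minute: 57 × 30 + 6 − 2 = 1714 (labels ;00/;01 skipped at this minute). Total = 0 + 5396 + 1714 = 7110.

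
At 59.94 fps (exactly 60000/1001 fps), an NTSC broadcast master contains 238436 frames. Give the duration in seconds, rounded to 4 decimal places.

Running time = 238436 × 1001/60000 = 59668609/15000 s ≈ 3977.9073 s.

3977.9073 seconds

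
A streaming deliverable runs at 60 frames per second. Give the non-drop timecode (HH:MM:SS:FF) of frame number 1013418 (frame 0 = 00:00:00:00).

04:41:30:18

1013418 ÷ 60 = 16890 full seconds, remainder 18 frames.
16890 s = 4 h 41 min 30 s.
Timecode: 04:41:30:18.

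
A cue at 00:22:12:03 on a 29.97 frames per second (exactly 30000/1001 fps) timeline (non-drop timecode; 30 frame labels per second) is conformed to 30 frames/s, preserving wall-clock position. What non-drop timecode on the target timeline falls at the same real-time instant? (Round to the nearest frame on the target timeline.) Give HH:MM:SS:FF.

Source frame index: (0×3600 + 22×60 + 12) × 30 + 3 = 39963.
Real time: 39963 / (30000/1001) = 13334321/10000 s.
Target frame: (13334321/10000) × (30) = 40002963/1000 ≈ 40002.963 → 40003.
At 30 labels/s: frame 40003 → 00:22:13:13.

00:22:13:13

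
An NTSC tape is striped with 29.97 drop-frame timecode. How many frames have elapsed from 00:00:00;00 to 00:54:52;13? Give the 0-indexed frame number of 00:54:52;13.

Complete 10-minute blocks: 5, each 17982 frames → 89910.
Remaining 4 whole minutes in the current block: 1800 + 3 × 1798 = 7194 frames.
Within the current minute: 52 × 30 + 13 − 2 = 1571 (labels ;00/;01 skipped at this minute). Total = 89910 + 7194 + 1571 = 98675.

98675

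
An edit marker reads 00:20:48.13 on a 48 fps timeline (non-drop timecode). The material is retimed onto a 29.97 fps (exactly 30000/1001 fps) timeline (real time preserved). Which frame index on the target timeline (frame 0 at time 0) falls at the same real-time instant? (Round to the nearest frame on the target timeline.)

Source frame index: (0×3600 + 20×60 + 48) × 48 + 13 = 59917.
Real time: 59917 / (48) = 59917/48 s.
Target frame: (59917/48) × (30000/1001) = 261875/7 ≈ 37410.714 → 37411.

frame 37411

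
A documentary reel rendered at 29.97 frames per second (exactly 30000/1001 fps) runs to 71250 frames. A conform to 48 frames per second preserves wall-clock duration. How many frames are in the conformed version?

114114 frames

Target frames = source frames × (target rate / source rate) = 71250 × (48)/(30000/1001) = 71250 × 1001/625 = 114114.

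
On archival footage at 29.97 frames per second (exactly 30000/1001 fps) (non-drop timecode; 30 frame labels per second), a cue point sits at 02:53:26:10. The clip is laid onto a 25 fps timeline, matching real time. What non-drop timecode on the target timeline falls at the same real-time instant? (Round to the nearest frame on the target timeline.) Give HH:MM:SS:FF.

Source frame index: (2×3600 + 53×60 + 26) × 30 + 10 = 312190.
Real time: 312190 / (30000/1001) = 31250219/3000 s.
Target frame: (31250219/3000) × (25) = 31250219/120 ≈ 260418.492 → 260418.
At 25 labels/s: frame 260418 → 02:53:36:18.

02:53:36:18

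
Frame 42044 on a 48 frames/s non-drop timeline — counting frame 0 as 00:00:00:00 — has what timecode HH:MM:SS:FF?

42044 ÷ 48 = 875 full seconds, remainder 44 frames.
875 s = 0 h 14 min 35 s.
Timecode: 00:14:35:44.

00:14:35:44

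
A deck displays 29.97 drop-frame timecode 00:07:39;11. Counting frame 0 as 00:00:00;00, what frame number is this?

13767

Complete 10-minute blocks: 0, each 17982 frames → 0.
Remaining 7 whole minutes in the current block: 1800 + 6 × 1798 = 12588 frames.
Within the current minute: 39 × 30 + 11 − 2 = 1179 (labels ;00/;01 skipped at this minute). Total = 0 + 12588 + 1179 = 13767.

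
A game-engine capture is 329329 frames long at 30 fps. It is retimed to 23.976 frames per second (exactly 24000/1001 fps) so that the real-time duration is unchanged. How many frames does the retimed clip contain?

Target frames = source frames × (target rate / source rate) = 329329 × (24000/1001)/(30) = 329329 × 800/1001 = 263200.

263200 frames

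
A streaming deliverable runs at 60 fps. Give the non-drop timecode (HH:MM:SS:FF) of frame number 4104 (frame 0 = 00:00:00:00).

00:01:08:24

4104 ÷ 60 = 68 full seconds, remainder 24 frames.
68 s = 0 h 1 min 8 s.
Timecode: 00:01:08:24.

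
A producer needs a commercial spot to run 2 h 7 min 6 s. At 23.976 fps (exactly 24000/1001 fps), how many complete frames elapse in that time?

182841 frames

2 h 7 min 6 s = 7626 s.
Frames = 7626 × 24000/1001 = 183024000/1001 ≈ 182841.1588.
Complete frames: 182841.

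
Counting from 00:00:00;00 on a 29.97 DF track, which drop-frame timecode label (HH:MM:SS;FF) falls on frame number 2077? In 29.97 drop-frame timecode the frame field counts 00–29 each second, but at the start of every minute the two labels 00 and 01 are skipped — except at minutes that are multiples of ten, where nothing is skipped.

Each 10-minute DF block holds 10 × 60 × 30 − 9 × 2 = 17982 frames. 2077 ÷ 17982 → 0 full blocks, remainder 2077.
Within the partial block the first minute is 1800 frames and each further minute 1798, so 1 further minute boundary passed. Total skipped labels = 18 × 0 + 2 × 1 = 2.
Non-drop label index = 2077 + 2 = 2079; at 30 labels/s that is 00:01:09:09, i.e. DF 00:01:09;09.

00:01:09;09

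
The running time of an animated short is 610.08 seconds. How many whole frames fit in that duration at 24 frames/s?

Frames = 610.08 × 24 = 366048/25 ≈ 14641.9200.
Complete frames: 14641.

14641 frames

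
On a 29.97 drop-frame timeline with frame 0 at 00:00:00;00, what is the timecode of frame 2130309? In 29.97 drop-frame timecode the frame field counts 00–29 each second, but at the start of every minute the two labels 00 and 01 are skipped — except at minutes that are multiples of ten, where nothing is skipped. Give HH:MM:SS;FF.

Each 10-minute DF block holds 10 × 60 × 30 − 9 × 2 = 17982 frames. 2130309 ÷ 17982 → 118 full blocks, remainder 8433.
Within the partial block the first minute is 1800 frames and each further minute 1798, so 4 further minute boundaries passed. Total skipped labels = 18 × 118 + 2 × 4 = 2132.
Non-drop label index = 2130309 + 2132 = 2132441; at 30 labels/s that is 19:44:41:11, i.e. DF 19:44:41;11.

19:44:41;11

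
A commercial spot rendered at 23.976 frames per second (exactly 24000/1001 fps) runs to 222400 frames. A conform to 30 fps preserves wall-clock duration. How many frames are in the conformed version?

Target frames = source frames × (target rate / source rate) = 222400 × (30)/(24000/1001) = 222400 × 1001/800 = 278278.

278278 frames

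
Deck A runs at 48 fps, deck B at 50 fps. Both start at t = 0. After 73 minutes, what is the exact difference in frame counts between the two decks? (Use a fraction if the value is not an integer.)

73 min = 4380 s.
A emits 48 × 4380 = 210240 frames; B emits 50 × 4380 = 219000.
Difference = 8760 frames; B is ahead of A.

8760 frames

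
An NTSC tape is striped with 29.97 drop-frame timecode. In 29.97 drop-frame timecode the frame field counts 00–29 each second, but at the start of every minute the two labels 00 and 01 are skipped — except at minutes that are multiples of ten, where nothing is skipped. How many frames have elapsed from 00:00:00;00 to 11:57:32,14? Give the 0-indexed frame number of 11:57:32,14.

1290282

Complete 10-minute blocks: 71, each 17982 frames → 1276722.
Remaining 7 whole minutes in the current block: 1800 + 6 × 1798 = 12588 frames.
Within the current minute: 32 × 30 + 14 − 2 = 972 (labels ;00/;01 skipped at this minute). Total = 1276722 + 12588 + 972 = 1290282.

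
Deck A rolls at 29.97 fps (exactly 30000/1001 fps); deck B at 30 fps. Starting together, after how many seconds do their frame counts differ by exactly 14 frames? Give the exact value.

The gap grows by |30 − 30000/1001| = 30/1001 frames per second.
Time for a 14-frame gap: 14 ÷ (30/1001) = 7007/15 s.

7007/15 seconds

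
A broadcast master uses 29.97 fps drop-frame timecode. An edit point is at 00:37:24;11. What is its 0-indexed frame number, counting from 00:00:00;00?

67263

As if non-drop at 30 labels/s: (0 × 3600 + 37 × 60 + 24) × 30 + 11 = 67331.
Minute boundaries passed: 37; those not divisible by 10: 37 − 3 = 34; dropped labels = 2 × 34 = 68.
Actual frame index = 67331 − 68 = 67263.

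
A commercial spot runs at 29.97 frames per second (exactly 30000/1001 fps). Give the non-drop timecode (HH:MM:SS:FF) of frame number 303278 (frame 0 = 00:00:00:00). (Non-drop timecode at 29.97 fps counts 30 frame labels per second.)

303278 ÷ 30 = 10109 full seconds, remainder 8 frames.
10109 s = 2 h 48 min 29 s.
Timecode: 02:48:29:08.

02:48:29:08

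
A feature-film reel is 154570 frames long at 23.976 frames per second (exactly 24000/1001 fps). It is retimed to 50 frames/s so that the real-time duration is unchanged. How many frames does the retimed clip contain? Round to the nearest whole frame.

322343 frames

Frames at target rate = 154570 × (50) / (24000/1001) = 15472457/48 ≈ 322342.854.
Nearest whole frame: 322343.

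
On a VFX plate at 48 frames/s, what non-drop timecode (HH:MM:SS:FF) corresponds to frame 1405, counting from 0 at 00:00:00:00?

1405 ÷ 48 = 29 full seconds, remainder 13 frames.
29 s = 0 h 0 min 29 s.
Timecode: 00:00:29:13.

00:00:29:13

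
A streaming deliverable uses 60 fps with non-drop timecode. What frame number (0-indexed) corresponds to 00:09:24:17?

Total seconds to the label: (0 × 3600 + 9 × 60 + 24) = 564.
Frame index = 564 × 60 + 17 = 33857.

33857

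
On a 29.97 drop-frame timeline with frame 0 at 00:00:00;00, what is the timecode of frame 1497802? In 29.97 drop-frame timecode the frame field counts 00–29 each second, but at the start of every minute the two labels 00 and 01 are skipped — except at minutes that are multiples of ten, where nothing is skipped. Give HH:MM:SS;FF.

Ten DF minutes hold 17982 frames, so frame 1497802 lies in block 83 (frames 1492506–1510487) with 5296 frames into that block.
The block's first minute is 1800 frames and the rest 1798 each; 5296 frames reaches minute 2, so 83 × 18 + 2 × 2 = 1498 labels have been skipped so far.
Adding those back, label number 1497802 + 1498 = 1499300 at 30 labels/s is 49976 s + 20 f = 13 h 52 min 56 s frame 20, i.e. 13:52:56;20.

13:52:56;20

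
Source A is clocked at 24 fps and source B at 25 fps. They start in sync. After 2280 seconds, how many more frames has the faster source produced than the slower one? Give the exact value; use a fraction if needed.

A emits 24 × 2280 = 54720 frames; B emits 25 × 2280 = 57000.
Difference = 2280 frames; B is ahead of A.

2280 frames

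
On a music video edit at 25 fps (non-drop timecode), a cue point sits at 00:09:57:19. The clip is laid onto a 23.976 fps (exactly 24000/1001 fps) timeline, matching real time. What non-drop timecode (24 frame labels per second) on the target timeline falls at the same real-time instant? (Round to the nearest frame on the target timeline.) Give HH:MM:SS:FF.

Source frame index: (0×3600 + 9×60 + 57) × 25 + 19 = 14944.
Real time: 14944 / (25) = 14944/25 s.
Target frame: (14944/25) × (24000/1001) = 14346240/1001 ≈ 14331.908 → 14332.
At 24 labels/s: frame 14332 → 00:09:57:04.

00:09:57:04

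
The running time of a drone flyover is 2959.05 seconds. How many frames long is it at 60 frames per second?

177543 frames

Frames = 2959.05 × 60 = 177543.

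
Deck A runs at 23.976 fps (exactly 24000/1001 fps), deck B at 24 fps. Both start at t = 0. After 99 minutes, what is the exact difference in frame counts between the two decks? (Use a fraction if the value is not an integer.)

99 min = 5940 s.
A emits 24000/1001 × 5940 = 12960000/91 frames; B emits 24 × 5940 = 142560.
Difference = 12960/91 frames (≈ 142.4176); B is ahead of A.

12960/91 frames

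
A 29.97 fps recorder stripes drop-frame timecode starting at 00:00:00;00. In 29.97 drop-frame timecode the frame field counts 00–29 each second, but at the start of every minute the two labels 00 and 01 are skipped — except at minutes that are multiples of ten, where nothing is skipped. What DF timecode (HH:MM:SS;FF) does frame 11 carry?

00:00:00;11

Each 10-minute DF block holds 10 × 60 × 30 − 9 × 2 = 17982 frames. 11 ÷ 17982 → 0 full blocks, remainder 11.
Within the partial block the first minute is 1800 frames and each further minute 1798, so 0 further minute boundaries passed. Total skipped labels = 18 × 0 + 2 × 0 = 0.
Non-drop label index = 11 + 0 = 11; at 30 labels/s that is 00:00:00:11, i.e. DF 00:00:00;11.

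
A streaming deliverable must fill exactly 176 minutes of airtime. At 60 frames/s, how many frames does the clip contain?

176 min = 10560 s.
Frames = 10560 × 60 = 633600.

633600 frames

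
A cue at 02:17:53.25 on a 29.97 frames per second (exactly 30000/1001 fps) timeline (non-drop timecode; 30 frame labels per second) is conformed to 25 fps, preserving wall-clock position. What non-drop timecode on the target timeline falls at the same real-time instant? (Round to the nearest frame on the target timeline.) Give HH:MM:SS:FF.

02:18:02:03

Source frame index: (2×3600 + 17×60 + 53) × 30 + 25 = 248215.
Real time: 248215 / (30000/1001) = 49692643/6000 s.
Target frame: (49692643/6000) × (25) = 49692643/240 ≈ 207052.679 → 207053.
At 25 labels/s: frame 207053 → 02:18:02:03.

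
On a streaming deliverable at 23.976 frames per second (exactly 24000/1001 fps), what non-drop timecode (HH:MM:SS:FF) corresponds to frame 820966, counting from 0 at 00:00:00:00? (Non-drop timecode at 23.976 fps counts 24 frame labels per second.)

09:30:06:22

820966 ÷ 24 = 34206 full seconds, remainder 22 frames.
34206 s = 9 h 30 min 6 s.
Timecode: 09:30:06:22.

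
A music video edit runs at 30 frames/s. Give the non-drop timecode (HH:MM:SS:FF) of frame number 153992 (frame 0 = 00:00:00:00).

01:25:33:02

153992 ÷ 30 = 5133 full seconds, remainder 2 frames.
5133 s = 1 h 25 min 33 s.
Timecode: 01:25:33:02.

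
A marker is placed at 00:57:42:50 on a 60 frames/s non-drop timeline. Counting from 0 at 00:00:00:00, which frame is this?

207770

Total seconds to the label: (0 × 3600 + 57 × 60 + 42) = 3462.
Frame index = 3462 × 60 + 50 = 207770.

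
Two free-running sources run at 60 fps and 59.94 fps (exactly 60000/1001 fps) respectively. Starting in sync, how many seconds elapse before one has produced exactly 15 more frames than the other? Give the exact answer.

250.25 seconds

The gap grows by |60000/1001 − 60| = 60/1001 frames per second.
Time for a 15-frame gap: 15 ÷ (60/1001) = 250.25 s.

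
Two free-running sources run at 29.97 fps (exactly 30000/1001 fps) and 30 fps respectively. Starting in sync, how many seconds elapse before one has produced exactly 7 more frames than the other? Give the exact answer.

The gap grows by |30 − 30000/1001| = 30/1001 frames per second.
Time for a 7-frame gap: 7 ÷ (30/1001) = 7007/30 s.

7007/30 seconds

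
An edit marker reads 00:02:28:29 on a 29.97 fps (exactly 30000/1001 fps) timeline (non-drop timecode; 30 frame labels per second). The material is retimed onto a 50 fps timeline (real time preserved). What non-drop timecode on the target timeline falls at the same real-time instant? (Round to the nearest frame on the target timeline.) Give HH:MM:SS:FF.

00:02:29:06

Source frame index: (0×3600 + 2×60 + 28) × 30 + 29 = 4469.
Real time: 4469 / (30000/1001) = 4473469/30000 s.
Target frame: (4473469/30000) × (50) = 4473469/600 ≈ 7455.782 → 7456.
At 50 labels/s: frame 7456 → 00:02:29:06.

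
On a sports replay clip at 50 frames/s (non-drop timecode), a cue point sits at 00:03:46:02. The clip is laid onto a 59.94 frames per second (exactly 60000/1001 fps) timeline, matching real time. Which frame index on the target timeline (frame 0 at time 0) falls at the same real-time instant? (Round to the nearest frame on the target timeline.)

frame 13549

Source frame index: (0×3600 + 3×60 + 46) × 50 + 2 = 11302.
Real time: 11302 / (50) = 5651/25 s.
Target frame: (5651/25) × (60000/1001) = 13562400/1001 ≈ 13548.851 → 13549.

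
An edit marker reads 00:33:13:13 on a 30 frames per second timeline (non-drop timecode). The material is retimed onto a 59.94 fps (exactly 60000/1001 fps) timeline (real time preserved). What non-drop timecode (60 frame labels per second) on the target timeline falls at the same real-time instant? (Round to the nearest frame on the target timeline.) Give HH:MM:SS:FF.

00:33:11:27

Source frame index: (0×3600 + 33×60 + 13) × 30 + 13 = 59803.
Real time: 59803 / (30) = 59803/30 s.
Target frame: (59803/30) × (60000/1001) = 119606000/1001 ≈ 119486.513 → 119487.
At 60 labels/s: frame 119487 → 00:33:11:27.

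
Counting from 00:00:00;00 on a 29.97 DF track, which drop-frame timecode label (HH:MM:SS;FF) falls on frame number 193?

00:00:06;13

Ten DF minutes hold 17982 frames, so frame 193 lies in block 0 (frames 0–17981) with 193 frames into that block.
The block's first minute is 1800 frames and the rest 1798 each; 193 frames reaches minute 0, so 0 × 18 + 0 × 2 = 0 labels have been skipped so far.
Adding those back, label number 193 + 0 = 193 at 30 labels/s is 6 s + 13 f = 0 h 0 min 6 s frame 13, i.e. 00:00:06;13.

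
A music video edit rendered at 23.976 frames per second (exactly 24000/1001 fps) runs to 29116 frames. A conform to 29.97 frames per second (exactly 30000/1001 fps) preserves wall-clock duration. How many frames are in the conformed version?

Target frames = source frames × (target rate / source rate) = 29116 × (30000/1001)/(24000/1001) = 29116 × 5/4 = 36395.

36395 frames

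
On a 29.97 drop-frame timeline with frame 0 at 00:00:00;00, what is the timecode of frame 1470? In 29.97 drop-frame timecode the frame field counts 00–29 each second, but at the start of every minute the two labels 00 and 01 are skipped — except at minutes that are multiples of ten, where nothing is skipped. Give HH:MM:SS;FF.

Each 10-minute DF block holds 10 × 60 × 30 − 9 × 2 = 17982 frames. 1470 ÷ 17982 → 0 full blocks, remainder 1470.
Within the partial block the first minute is 1800 frames and each further minute 1798, so 0 further minute boundaries passed. Total skipped labels = 18 × 0 + 2 × 0 = 0.
Non-drop label index = 1470 + 0 = 1470; at 30 labels/s that is 00:00:49:00, i.e. DF 00:00:49;00.

00:00:49;00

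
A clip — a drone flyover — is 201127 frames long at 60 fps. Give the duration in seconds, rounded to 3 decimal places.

3352.117 seconds

Running time = 201127 × 1/60 = 201127/60 s ≈ 3352.117 s.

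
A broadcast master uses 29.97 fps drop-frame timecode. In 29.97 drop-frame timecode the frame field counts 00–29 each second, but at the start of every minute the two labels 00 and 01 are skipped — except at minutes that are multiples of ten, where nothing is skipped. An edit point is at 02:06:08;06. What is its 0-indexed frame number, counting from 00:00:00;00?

Complete 10-minute blocks: 12, each 17982 frames → 215784.
Remaining 6 whole minutes in the current block: 1800 + 5 × 1798 = 10790 frames.
Within the current minute: 8 × 30 + 6 − 2 = 244 (labels ;00/;01 skipped at this minute). Total = 215784 + 10790 + 244 = 226818.

226818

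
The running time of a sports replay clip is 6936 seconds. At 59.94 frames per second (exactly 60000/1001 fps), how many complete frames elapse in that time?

415744 frames

Frames = 6936 × 60000/1001 = 416160000/1001 ≈ 415744.2557.
Complete frames: 415744.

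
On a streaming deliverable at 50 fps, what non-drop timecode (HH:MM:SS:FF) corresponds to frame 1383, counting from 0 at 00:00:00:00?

00:00:27:33

1383 ÷ 50 = 27 full seconds, remainder 33 frames.
27 s = 0 h 0 min 27 s.
Timecode: 00:00:27:33.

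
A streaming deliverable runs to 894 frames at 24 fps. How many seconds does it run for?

Running time = 894 / (24) = 37.25 s.

37.25 seconds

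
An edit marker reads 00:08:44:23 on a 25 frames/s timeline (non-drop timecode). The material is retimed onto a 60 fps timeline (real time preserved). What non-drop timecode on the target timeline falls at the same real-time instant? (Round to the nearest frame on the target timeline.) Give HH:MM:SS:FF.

Source frame index: (0×3600 + 8×60 + 44) × 25 + 23 = 13123.
Real time: 13123 / (25) = 13123/25 s.
Target frame: (13123/25) × (60) = 157476/5 ≈ 31495.200 → 31495.
At 60 labels/s: frame 31495 → 00:08:44:55.

00:08:44:55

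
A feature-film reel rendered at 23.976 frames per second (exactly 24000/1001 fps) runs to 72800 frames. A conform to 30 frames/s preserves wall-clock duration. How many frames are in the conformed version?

Target frames = source frames × (target rate / source rate) = 72800 × (30)/(24000/1001) = 72800 × 1001/800 = 91091.

91091 frames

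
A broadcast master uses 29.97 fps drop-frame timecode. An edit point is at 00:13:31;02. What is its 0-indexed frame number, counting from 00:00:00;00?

24308

As if non-drop at 30 labels/s: (0 × 3600 + 13 × 60 + 31) × 30 + 2 = 24332.
Minute boundaries passed: 13; those not divisible by 10: 13 − 1 = 12; dropped labels = 2 × 12 = 24.
Actual frame index = 24332 − 24 = 24308.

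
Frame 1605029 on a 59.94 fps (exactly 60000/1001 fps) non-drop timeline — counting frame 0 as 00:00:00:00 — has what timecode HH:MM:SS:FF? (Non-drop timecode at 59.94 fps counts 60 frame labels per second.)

07:25:50:29

1605029 ÷ 60 = 26750 full seconds, remainder 29 frames.
26750 s = 7 h 25 min 50 s.
Timecode: 07:25:50:29.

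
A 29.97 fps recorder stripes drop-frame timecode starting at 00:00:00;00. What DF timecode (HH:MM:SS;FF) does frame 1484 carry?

00:00:49;14

Ten DF minutes hold 17982 frames, so frame 1484 lies in block 0 (frames 0–17981) with 1484 frames into that block.
The block's first minute is 1800 frames and the rest 1798 each; 1484 frames reaches minute 0, so 0 × 18 + 0 × 2 = 0 labels have been skipped so far.
Adding those back, label number 1484 + 0 = 1484 at 30 labels/s is 49 s + 14 f = 0 h 0 min 49 s frame 14, i.e. 00:00:49;14.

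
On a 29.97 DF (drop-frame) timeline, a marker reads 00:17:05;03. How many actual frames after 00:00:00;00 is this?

As if non-drop at 30 labels/s: (0 × 3600 + 17 × 60 + 5) × 30 + 3 = 30753.
Minute boundaries passed: 17; those not divisible by 10: 17 − 1 = 16; dropped labels = 2 × 16 = 32.
Actual frame index = 30753 − 32 = 30721.

30721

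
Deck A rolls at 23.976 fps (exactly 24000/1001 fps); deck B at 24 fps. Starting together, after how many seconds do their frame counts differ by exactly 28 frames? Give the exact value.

7007/6 seconds

The gap grows by |24 − 24000/1001| = 24/1001 frames per second.
Time for a 28-frame gap: 28 ÷ (24/1001) = 7007/6 s.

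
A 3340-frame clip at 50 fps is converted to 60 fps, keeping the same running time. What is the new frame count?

4008 frames

Target frames = source frames × (target rate / source rate) = 3340 × (60)/(50) = 3340 × 6/5 = 4008.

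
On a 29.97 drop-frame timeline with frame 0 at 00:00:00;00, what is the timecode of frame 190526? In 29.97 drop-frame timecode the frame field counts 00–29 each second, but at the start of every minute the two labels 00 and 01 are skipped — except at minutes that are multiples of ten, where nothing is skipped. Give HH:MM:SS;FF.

01:45:57;06

Ten DF minutes hold 17982 frames, so frame 190526 lies in block 10 (frames 179820–197801) with 10706 frames into that block.
The block's first minute is 1800 frames and the rest 1798 each; 10706 frames reaches minute 5, so 10 × 18 + 5 × 2 = 190 labels have been skipped so far.
Adding those back, label number 190526 + 190 = 190716 at 30 labels/s is 6357 s + 6 f = 1 h 45 min 57 s frame 6, i.e. 01:45:57;06.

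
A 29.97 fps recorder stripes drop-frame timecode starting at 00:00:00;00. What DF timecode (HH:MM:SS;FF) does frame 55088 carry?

00:30:38;02

Each 10-minute DF block holds 10 × 60 × 30 − 9 × 2 = 17982 frames. 55088 ÷ 17982 → 3 full blocks, remainder 1142.
Within the partial block the first minute is 1800 frames and each further minute 1798, so 0 further minute boundaries passed. Total skipped labels = 18 × 3 + 2 × 0 = 54.
Non-drop label index = 55088 + 54 = 55142; at 30 labels/s that is 00:30:38:02, i.e. DF 00:30:38;02.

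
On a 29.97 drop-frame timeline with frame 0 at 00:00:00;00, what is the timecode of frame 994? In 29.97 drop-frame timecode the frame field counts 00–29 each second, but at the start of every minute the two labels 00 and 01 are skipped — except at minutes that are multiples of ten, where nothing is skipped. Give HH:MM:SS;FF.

00:00:33;04

Each 10-minute DF block holds 10 × 60 × 30 − 9 × 2 = 17982 frames. 994 ÷ 17982 → 0 full blocks, remainder 994.
Within the partial block the first minute is 1800 frames and each further minute 1798, so 0 further minute boundaries passed. Total skipped labels = 18 × 0 + 2 × 0 = 0.
Non-drop label index = 994 + 0 = 994; at 30 labels/s that is 00:00:33:04, i.e. DF 00:00:33;04.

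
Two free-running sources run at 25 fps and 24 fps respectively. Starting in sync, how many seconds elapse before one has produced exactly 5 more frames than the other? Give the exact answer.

The gap grows by |24 − 25| = 1 frame per second.
Time for a 5-frame gap: 5 ÷ (1) = 5 s.

5 seconds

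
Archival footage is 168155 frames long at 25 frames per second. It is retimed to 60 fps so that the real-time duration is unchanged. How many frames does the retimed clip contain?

Target frames = source frames × (target rate / source rate) = 168155 × (60)/(25) = 168155 × 12/5 = 403572.

403572 frames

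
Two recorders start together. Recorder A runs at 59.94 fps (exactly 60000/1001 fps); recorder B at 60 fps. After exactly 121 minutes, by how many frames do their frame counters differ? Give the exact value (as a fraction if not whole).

121 min = 7260 s.
A emits 60000/1001 × 7260 = 39600000/91 frames; B emits 60 × 7260 = 435600.
Difference = 39600/91 frames (≈ 435.1648); B is ahead of A.

39600/91 frames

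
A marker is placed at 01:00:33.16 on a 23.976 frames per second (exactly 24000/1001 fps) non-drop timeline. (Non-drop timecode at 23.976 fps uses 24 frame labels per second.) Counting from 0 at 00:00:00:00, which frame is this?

Total seconds to the label: (1 × 3600 + 0 × 60 + 33) = 3633.
Frame index = 3633 × 24 + 16 = 87208.

87208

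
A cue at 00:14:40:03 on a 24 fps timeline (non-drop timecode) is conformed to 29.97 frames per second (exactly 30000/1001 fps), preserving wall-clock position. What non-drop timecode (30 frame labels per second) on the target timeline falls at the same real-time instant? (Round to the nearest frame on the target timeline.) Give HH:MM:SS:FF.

00:14:39:07

Source frame index: (0×3600 + 14×60 + 40) × 24 + 3 = 21123.
Real time: 21123 / (24) = 7041/8 s.
Target frame: (7041/8) × (30000/1001) = 26403750/1001 ≈ 26377.373 → 26377.
At 30 labels/s: frame 26377 → 00:14:39:07.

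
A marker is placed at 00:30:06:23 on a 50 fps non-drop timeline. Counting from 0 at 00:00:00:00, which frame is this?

Total seconds to the label: (0 × 3600 + 30 × 60 + 6) = 1806.
Frame index = 1806 × 50 + 23 = 90323.

frame 90323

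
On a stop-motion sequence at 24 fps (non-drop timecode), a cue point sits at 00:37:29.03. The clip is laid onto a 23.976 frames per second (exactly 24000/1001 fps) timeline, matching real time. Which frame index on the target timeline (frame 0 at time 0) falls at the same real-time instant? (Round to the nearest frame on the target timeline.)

frame 53925

Source frame index: (0×3600 + 37×60 + 29) × 24 + 3 = 53979.
Real time: 53979 / (24) = 17993/8 s.
Target frame: (17993/8) × (24000/1001) = 53979000/1001 ≈ 53925.075 → 53925.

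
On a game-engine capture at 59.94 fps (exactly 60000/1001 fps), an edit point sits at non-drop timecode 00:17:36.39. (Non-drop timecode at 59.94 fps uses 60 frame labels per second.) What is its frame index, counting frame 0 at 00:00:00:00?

Total seconds to the label: (0 × 3600 + 17 × 60 + 36) = 1056.
Frame index = 1056 × 60 + 39 = 63399.

frame 63399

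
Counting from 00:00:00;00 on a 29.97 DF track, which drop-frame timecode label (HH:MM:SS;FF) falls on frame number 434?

Ten DF minutes hold 17982 frames, so frame 434 lies in block 0 (frames 0–17981) with 434 frames into that block.
The block's first minute is 1800 frames and the rest 1798 each; 434 frames reaches minute 0, so 0 × 18 + 0 × 2 = 0 labels have been skipped so far.
Adding those back, label number 434 + 0 = 434 at 30 labels/s is 14 s + 14 f = 0 h 0 min 14 s frame 14, i.e. 00:00:14;14.

00:00:14;14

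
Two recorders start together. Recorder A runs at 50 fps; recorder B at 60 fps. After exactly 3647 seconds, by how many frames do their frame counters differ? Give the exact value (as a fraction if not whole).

A emits 50 × 3647 = 182350 frames; B emits 60 × 3647 = 218820.
Difference = 36470 frames; B is ahead of A.

36470 frames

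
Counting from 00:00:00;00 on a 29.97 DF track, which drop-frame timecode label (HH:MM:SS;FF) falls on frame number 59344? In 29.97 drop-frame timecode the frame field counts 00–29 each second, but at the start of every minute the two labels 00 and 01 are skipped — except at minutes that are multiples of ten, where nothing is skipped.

00:33:00;04

Each 10-minute DF block holds 10 × 60 × 30 − 9 × 2 = 17982 frames. 59344 ÷ 17982 → 3 full blocks, remainder 5398.
Within the partial block the first minute is 1800 frames and each further minute 1798, so 3 further minute boundaries passed. Total skipped labels = 18 × 3 + 2 × 3 = 60.
Non-drop label index = 59344 + 60 = 59404; at 30 labels/s that is 00:33:00:04, i.e. DF 00:33:00;04.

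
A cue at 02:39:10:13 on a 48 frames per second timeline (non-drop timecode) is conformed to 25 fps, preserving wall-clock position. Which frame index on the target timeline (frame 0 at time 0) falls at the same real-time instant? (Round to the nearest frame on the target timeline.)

frame 238757

Source frame index: (2×3600 + 39×60 + 10) × 48 + 13 = 458413.
Real time: 458413 / (48) = 458413/48 s.
Target frame: (458413/48) × (25) = 11460325/48 ≈ 238756.771 → 238757.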